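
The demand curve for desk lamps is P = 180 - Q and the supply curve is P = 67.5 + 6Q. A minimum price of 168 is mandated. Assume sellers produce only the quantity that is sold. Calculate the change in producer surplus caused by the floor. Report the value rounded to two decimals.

-0.87

Without the control, 180 - Q = 67.5 + 6Q so Q* = 16.0714 and P* = 163.9286.
At P = 168, buyers demand (180 - 168)/1 = 12 while sellers would supply more, so the quantity traded is 12 at price 168.
PS goes from (1/2)(16.0714)(96.4286) = 774.8724 to 774 (computed as (168 - 67.5)(12) - (1/2)(6)(12)^2), a change of -0.8724.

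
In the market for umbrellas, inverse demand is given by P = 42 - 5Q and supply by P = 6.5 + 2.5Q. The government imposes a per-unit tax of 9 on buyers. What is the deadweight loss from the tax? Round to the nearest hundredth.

Pre-tax equilibrium: 42 - 5Q = 6.5 + 2.5Q gives Q* = 4.7333, P* = 18.3333.
With the tax, buyers' net willingness to pay falls by 9: (42 - 9) - 5Q = 6.5 + 2.5Q, so Q_t = 3.5333. Buyers pay P_b = 24.3333; sellers receive P_s = P_b - 9 = 15.3333.
The welfare triangle lost has base Q* - Q_t = 1.2 and height t = 9, so DWL = (1/2)(1.2)(9) = 5.4.

5.40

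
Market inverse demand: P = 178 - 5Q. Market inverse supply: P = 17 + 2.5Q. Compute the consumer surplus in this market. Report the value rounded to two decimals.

Setting demand equal to supply, 161 = 7.5Q, so Q* = 21.4667 and P* = 70.6667.
The demand choke price is 178, so CS = (1/2)(Q*)(178 - P*) = (1/2)(21.4667)(107.3333) = 1152.0444.

1152.04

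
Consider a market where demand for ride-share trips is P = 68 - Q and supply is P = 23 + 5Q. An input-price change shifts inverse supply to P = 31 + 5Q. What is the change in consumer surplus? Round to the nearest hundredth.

-9.11

Initial equilibrium: Q_0 = 7.5, P_0 = 60.5; CS_0 = (1/2)(7.5)(7.5) = 28.125, PS_0 = (1/2)(7.5)(37.5) = 140.625.
New equilibrium: 68 - Q = 31 + 5Q gives Q_1 = 6.1667, P_1 = 61.8333; CS_1 = 19.0139, PS_1 = 95.0694.
Change in consumer surplus = 19.0139 - 28.125 = -9.1111.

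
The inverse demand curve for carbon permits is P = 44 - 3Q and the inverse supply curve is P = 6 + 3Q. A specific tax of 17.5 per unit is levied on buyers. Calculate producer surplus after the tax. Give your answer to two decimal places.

Pre-tax equilibrium: 44 - 3Q = 6 + 3Q gives Q* = 6.3333, P* = 25.
A tax on buyers shifts demand down by 17.5: (44 - 17.5) - 3Q = 6 + 3Q, so Q_t = 3.4167. Buyers pay P_b = 33.75; sellers receive P_s = P_b - 17.5 = 16.25.
Producer surplus is the triangle above supply below P_s: (1/2)(3.4167)(16.25 - 6) = 17.5104.

17.51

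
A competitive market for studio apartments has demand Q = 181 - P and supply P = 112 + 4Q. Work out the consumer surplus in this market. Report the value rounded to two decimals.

Rewriting demand in inverse form: P = 181 - Q.
Set 181 - Q = 112 + 4Q, which gives 69 = 5Q, so Q* = 13.8 and P* = 181 - (13.8) = 167.2.
CS is the area between the demand curve and P* from 0 to Q*: (1/2)(13.8)(13.8) = 95.22.

95.22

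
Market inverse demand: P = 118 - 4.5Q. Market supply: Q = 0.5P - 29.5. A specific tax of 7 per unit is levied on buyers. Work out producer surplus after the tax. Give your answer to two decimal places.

64.00

Rewriting supply in inverse form: P = 59 + 2Q.
Without the tax, 118 - 4.5Q = 59 + 2Q so Q* = 9.0769 and P* = 77.1538.
With the tax, buyers' net willingness to pay falls by 7: (118 - 7) - 4.5Q = 59 + 2Q, so Q_t = 8. Buyers pay P_b = 82; sellers receive P_s = P_b - 7 = 75.
PS = (1/2)(Q_t)(P_s - 59) = (1/2)(8)(16) = 64.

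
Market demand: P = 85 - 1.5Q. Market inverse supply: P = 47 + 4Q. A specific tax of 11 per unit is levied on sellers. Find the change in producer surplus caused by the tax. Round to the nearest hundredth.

-47.27

Without the tax, 85 - 1.5Q = 47 + 4Q so Q* = 6.9091 and P* = 74.6364.
A tax on sellers shifts supply up by 11: 85 - 1.5Q = 47 + 4Q + 11, so Q_t = 4.9091. Buyers pay P_b = 77.6364; sellers receive P_s = P_b - 11 = 66.6364.
Producers lose the trapezoid between P_s and P* out to Q_t plus the triangle from Q_t to Q*: change in PS = 48.1983 - 95.4711 = -47.2727.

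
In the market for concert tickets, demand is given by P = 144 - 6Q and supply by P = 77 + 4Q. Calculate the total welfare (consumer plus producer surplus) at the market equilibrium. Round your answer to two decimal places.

224.45

Set 144 - 6Q = 77 + 4Q, which gives 67 = 10Q, so Q* = 6.7 and P* = 144 - 6(6.7) = 103.8.
CS = (1/2)(6.7)(40.2) = 134.67 and PS = (1/2)(6.7)(26.8) = 89.78, so total surplus = 224.45.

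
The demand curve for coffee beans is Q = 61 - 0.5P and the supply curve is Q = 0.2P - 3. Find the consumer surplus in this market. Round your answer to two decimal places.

233.65

Rewriting demand in inverse form: P = 122 - 2Q.
Rewriting supply in inverse form: P = 15 + 5Q.
Setting demand equal to supply, 107 = 7Q, so Q* = 15.2857 and P* = 91.4286.
Consumer surplus is the triangle under demand above P*: (1/2)(15.2857)(122 - 91.4286) = (1/2)(15.2857)(30.5714) = 233.6531.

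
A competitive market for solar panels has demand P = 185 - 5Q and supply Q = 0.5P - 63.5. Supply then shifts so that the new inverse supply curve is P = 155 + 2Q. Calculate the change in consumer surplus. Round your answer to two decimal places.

-125.71

Rewriting supply in inverse form: P = 127 + 2Q.
Initial equilibrium: Q_0 = 8.2857, P_0 = 143.5714; CS_0 = (1/2)(8.2857)(41.4286) = 171.6327, PS_0 = (1/2)(8.2857)(16.5714) = 68.6531.
New equilibrium: 185 - 5Q = 155 + 2Q gives Q_1 = 4.2857, P_1 = 163.5714; CS_1 = 45.9184, PS_1 = 18.3673.
Change in consumer surplus = 45.9184 - 171.6327 = -125.7143.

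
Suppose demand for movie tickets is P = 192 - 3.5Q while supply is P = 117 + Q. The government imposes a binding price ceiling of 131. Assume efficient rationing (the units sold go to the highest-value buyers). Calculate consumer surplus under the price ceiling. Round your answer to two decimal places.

511.00

Free-market equilibrium: 192 - 3.5Q = 117 + Q gives Q* = 16.6667, P* = 133.6667.
At the ceiling price 131, quantity supplied is (131 - 117)/1 = 14; supply is the short side, so Q = 14 trades at P = 131.
The demand price at Q = 14 is 143. CS is the trapezoid between demand and 131 over [0, 14]: (1/2)[(192 - 131) + (143 - 131)](14) = 511.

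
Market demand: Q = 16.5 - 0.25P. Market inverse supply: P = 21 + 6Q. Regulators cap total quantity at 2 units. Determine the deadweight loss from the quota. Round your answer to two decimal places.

Rewriting demand in inverse form: P = 66 - 4Q.
Without the quota, 66 - 4Q = 21 + 6Q gives Q* = 4.5.
At Q = 2 the demand price is 66 - 4(2) = 58 and the supply price is 21 + 6(2) = 33.
Deadweight loss is the triangle between the curves from 2 to 4.5: (1/2)(58 - 33)(4.5 - 2) = 31.25.

31.25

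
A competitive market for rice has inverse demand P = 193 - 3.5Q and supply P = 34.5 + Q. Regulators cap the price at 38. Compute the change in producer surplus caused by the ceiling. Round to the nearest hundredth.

-614.18

Without the control, 193 - 3.5Q = 34.5 + Q so Q* = 35.2222 and P* = 69.7222.
At P = 38, sellers supply (38 - 34.5)/1 = 3.5 while buyers want more, so the quantity traded is 3.5 at price 38.
PS goes from (1/2)(35.2222)(35.2222) = 620.3025 to 6.125 (computed as (38 - 34.5)(3.5) - (1/2)(1)(3.5)^2), a change of -614.1775.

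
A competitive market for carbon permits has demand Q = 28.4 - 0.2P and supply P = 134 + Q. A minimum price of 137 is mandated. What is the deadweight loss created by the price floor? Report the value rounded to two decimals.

0.33

Rewriting demand in inverse form: P = 142 - 5Q.
Without the control, 142 - 5Q = 134 + Q so Q* = 1.3333 and P* = 135.3333.
At P = 137, buyers demand (142 - 137)/5 = 1 while sellers would supply more, so the quantity traded is 1 at price 137.
At Q = 1 the demand price is 137 and the supply price is 135. Deadweight loss is the triangle between the curves from 1 to 1.3333: (1/2)(137 - 135)(1.3333 - 1) = 0.3333.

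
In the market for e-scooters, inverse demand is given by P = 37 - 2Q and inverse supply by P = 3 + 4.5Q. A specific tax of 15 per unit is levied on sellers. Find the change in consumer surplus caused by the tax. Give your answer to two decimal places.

Pre-tax equilibrium: 37 - 2Q = 3 + 4.5Q gives Q* = 5.2308, P* = 26.5385.
With the tax, sellers need 15 more per unit: 37 - 2Q = 3 + 4.5Q + 15, so Q_t = 2.9231. Buyers pay P_b = 31.1538; sellers receive P_s = P_b - 15 = 16.1538.
CS falls from (1/2)(5.2308)(10.4615) = 27.3609 to (1/2)(2.9231)(5.8462) = 8.5444, a change of -18.8166.

-18.82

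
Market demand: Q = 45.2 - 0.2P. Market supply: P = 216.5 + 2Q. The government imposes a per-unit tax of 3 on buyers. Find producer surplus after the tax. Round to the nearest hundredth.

0.86

Rewriting demand in inverse form: P = 226 - 5Q.
Pre-tax equilibrium: 226 - 5Q = 216.5 + 2Q gives Q* = 1.3571, P* = 219.2143.
A tax on buyers shifts demand down by 3: (226 - 3) - 5Q = 216.5 + 2Q, so Q_t = 0.9286. Buyers pay P_b = 221.3571; sellers receive P_s = P_b - 3 = 218.3571.
PS = (1/2)(Q_t)(P_s - 216.5) = (1/2)(0.9286)(1.8571) = 0.8622.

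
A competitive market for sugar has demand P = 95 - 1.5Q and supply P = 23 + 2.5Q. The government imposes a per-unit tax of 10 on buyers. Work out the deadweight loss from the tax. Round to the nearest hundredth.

Pre-tax equilibrium: 95 - 1.5Q = 23 + 2.5Q gives Q* = 18, P* = 68.
With the tax, buyers' net willingness to pay falls by 10: (95 - 10) - 1.5Q = 23 + 2.5Q, so Q_t = 15.5. Buyers pay P_b = 71.75; sellers receive P_s = P_b - 10 = 61.75.
Deadweight loss is the triangle between the curves from Q_t to Q*: (1/2)(18 - 15.5)(10) = 12.5.

12.50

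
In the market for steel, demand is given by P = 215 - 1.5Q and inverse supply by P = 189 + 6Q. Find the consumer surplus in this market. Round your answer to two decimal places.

Set 215 - 1.5Q = 189 + 6Q, which gives 26 = 7.5Q, so Q* = 3.4667 and P* = 215 - 1.5(3.4667) = 209.8.
Consumer surplus is the triangle under demand above P*: (1/2)(3.4667)(215 - 209.8) = (1/2)(3.4667)(5.2) = 9.0133.

9.01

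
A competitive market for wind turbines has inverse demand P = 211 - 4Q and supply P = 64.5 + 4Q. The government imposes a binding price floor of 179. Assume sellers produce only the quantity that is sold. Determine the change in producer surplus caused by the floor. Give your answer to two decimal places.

Without the control, 211 - 4Q = 64.5 + 4Q so Q* = 18.3125 and P* = 137.75.
At the floor price 179, quantity demanded is (211 - 179)/4 = 8; demand is the short side, so Q = 8 trades at P = 179.
PS goes from (1/2)(18.3125)(73.25) = 670.6953 to 788 (computed as (179 - 64.5)(8) - (1/2)(4)(8)^2), a change of 117.3047.

117.30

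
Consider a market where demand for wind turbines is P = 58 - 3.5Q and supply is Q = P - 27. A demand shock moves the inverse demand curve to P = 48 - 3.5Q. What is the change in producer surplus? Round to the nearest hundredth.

Rewriting supply in inverse form: P = 27 + Q.
Initial equilibrium: Q_0 = 6.8889, P_0 = 33.8889; CS_0 = (1/2)(6.8889)(24.1111) = 83.0494, PS_0 = (1/2)(6.8889)(6.8889) = 23.7284.
New equilibrium: 48 - 3.5Q = 27 + Q gives Q_1 = 4.6667, P_1 = 31.6667; CS_1 = 38.1111, PS_1 = 10.8889.
Change in producer surplus = 10.8889 - 23.7284 = -12.8395.

-12.84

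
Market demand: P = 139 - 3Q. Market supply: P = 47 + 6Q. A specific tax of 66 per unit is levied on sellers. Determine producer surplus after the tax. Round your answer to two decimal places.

Pre-tax equilibrium: 139 - 3Q = 47 + 6Q gives Q* = 10.2222, P* = 108.3333.
A tax on sellers shifts supply up by 66: 139 - 3Q = 47 + 6Q + 66, so Q_t = 2.8889. Buyers pay P_b = 130.3333; sellers receive P_s = P_b - 66 = 64.3333.
Producer surplus is the triangle above supply below P_s: (1/2)(2.8889)(64.3333 - 47) = 25.037.

25.04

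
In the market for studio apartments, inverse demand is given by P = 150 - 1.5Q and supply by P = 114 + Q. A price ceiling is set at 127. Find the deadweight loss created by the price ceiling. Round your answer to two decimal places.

2.45

Free-market equilibrium: 150 - 1.5Q = 114 + Q gives Q* = 14.4, P* = 128.4.
At P = 127, sellers supply (127 - 114)/1 = 13 while buyers want more, so the quantity traded is 13 at price 127.
At Q = 13 the demand price is 130.5 and the supply price is 127. Deadweight loss is the triangle between the curves from 13 to 14.4: (1/2)(130.5 - 127)(14.4 - 13) = 2.45.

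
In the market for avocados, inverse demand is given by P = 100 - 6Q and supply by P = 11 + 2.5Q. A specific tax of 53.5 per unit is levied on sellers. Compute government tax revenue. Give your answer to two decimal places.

223.44

Pre-tax equilibrium: 100 - 6Q = 11 + 2.5Q gives Q* = 10.4706, P* = 37.1765.
With the tax, sellers need 53.5 more per unit: 100 - 6Q = 11 + 2.5Q + 53.5, so Q_t = 4.1765. Buyers pay P_b = 74.9412; sellers receive P_s = P_b - 53.5 = 21.4412.
Tax revenue = t x Q_t = 53.5 x 4.1765 = 223.4412.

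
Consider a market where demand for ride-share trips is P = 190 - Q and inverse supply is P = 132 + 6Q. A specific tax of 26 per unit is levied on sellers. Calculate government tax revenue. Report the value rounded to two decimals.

118.86

Without the tax, 190 - Q = 132 + 6Q so Q* = 8.2857 and P* = 181.7143.
A tax on sellers shifts supply up by 26: 190 - Q = 132 + 6Q + 26, so Q_t = 4.5714. Buyers pay P_b = 185.4286; sellers receive P_s = P_b - 26 = 159.4286.
Revenue is the tax times quantity traded: 26 x 4.5714 = 118.8571.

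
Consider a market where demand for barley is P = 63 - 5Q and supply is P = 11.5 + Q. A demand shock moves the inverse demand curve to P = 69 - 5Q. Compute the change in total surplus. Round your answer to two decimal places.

54.50

Initial equilibrium: Q_0 = 8.5833, P_0 = 20.0833; CS_0 = (1/2)(8.5833)(42.9167) = 184.184, PS_0 = (1/2)(8.5833)(8.5833) = 36.8368.
New equilibrium: 69 - 5Q = 11.5 + Q gives Q_1 = 9.5833, P_1 = 21.0833; CS_1 = 229.6007, PS_1 = 45.9201.
Change in total surplus = (229.6007 + 45.9201) - (184.184 + 36.8368) = 54.5.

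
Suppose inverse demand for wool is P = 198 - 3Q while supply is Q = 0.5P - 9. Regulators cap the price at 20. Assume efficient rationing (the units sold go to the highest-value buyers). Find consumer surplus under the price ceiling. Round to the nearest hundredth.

176.50

Rewriting supply in inverse form: P = 18 + 2Q.
Without the control, 198 - 3Q = 18 + 2Q so Q* = 36 and P* = 90.
At P = 20, sellers supply (20 - 18)/2 = 1 while buyers want more, so the quantity traded is 1 at price 20.
The demand price at Q = 1 is 195. CS is the trapezoid between demand and 20 over [0, 1]: (1/2)[(198 - 20) + (195 - 20)](1) = 176.5.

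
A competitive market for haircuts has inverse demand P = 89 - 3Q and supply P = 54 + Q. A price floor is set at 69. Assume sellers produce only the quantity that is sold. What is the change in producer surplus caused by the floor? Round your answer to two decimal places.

39.50

Without the control, 89 - 3Q = 54 + Q so Q* = 8.75 and P* = 62.75.
At P = 69, buyers demand (89 - 69)/3 = 6.6667 while sellers would supply more, so the quantity traded is 6.6667 at price 69.
PS goes from (1/2)(8.75)(8.75) = 38.2812 to 77.7778 (computed as (69 - 54)(6.6667) - (1/2)(1)(6.6667)^2), a change of 39.4965.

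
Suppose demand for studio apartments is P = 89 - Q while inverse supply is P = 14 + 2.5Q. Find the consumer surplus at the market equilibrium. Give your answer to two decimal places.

Set 89 - Q = 14 + 2.5Q, which gives 75 = 3.5Q, so Q* = 21.4286 and P* = 89 - (21.4286) = 67.5714.
CS is the area between the demand curve and P* from 0 to Q*: (1/2)(21.4286)(21.4286) = 229.5918.

229.59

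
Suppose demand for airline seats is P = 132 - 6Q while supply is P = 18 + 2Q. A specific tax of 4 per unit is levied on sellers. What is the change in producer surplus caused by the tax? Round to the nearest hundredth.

-14.00

Pre-tax equilibrium: 132 - 6Q = 18 + 2Q gives Q* = 14.25, P* = 46.5.
With the tax, sellers need 4 more per unit: 132 - 6Q = 18 + 2Q + 4, so Q_t = 13.75. Buyers pay P_b = 49.5; sellers receive P_s = P_b - 4 = 45.5.
Producers lose the trapezoid between P_s and P* out to Q_t plus the triangle from Q_t to Q*: change in PS = 189.0625 - 203.0625 = -14.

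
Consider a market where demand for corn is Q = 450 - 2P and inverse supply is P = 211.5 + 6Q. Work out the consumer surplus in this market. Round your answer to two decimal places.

Rewriting demand in inverse form: P = 225 - 0.5Q.
Equilibrium: 225 - 0.5Q = 211.5 + 6Q, so Q* = 2.0769 and P* = 223.9615.
The demand choke price is 225, so CS = (1/2)(Q*)(225 - P*) = (1/2)(2.0769)(1.0385) = 1.0784.

1.08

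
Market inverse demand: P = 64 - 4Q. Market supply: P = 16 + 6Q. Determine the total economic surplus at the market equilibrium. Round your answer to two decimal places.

115.20

Set 64 - 4Q = 16 + 6Q, which gives 48 = 10Q, so Q* = 4.8 and P* = 64 - 4(4.8) = 44.8.
Total surplus is the full triangle between the curves from 0 to Q*: (1/2)(4.8)(64 - 16) = 115.2.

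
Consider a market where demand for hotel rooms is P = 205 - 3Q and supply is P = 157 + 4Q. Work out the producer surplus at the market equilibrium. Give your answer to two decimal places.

94.04

Set 205 - 3Q = 157 + 4Q, which gives 48 = 7Q, so Q* = 6.8571 and P* = 205 - 3(6.8571) = 184.4286.
PS is the area between P* and the supply curve from 0 to Q*: (1/2)(6.8571)(27.4286) = 94.0408.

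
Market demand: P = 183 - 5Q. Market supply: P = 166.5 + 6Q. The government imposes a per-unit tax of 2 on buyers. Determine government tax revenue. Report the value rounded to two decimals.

2.64

Pre-tax equilibrium: 183 - 5Q = 166.5 + 6Q gives Q* = 1.5, P* = 175.5.
With the tax, buyers' net willingness to pay falls by 2: (183 - 2) - 5Q = 166.5 + 6Q, so Q_t = 1.3182. Buyers pay P_b = 176.4091; sellers receive P_s = P_b - 2 = 174.4091.
Tax revenue = t x Q_t = 2 x 1.3182 = 2.6364.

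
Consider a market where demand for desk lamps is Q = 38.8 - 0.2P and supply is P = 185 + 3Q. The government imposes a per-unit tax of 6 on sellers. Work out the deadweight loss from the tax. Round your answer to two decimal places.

Rewriting demand in inverse form: P = 194 - 5Q.
Without the tax, 194 - 5Q = 185 + 3Q so Q* = 1.125 and P* = 188.375.
With the tax, sellers need 6 more per unit: 194 - 5Q = 185 + 3Q + 6, so Q_t = 0.375. Buyers pay P_b = 192.125; sellers receive P_s = P_b - 6 = 186.125.
The welfare triangle lost has base Q* - Q_t = 0.75 and height t = 6, so DWL = (1/2)(0.75)(6) = 2.25.

2.25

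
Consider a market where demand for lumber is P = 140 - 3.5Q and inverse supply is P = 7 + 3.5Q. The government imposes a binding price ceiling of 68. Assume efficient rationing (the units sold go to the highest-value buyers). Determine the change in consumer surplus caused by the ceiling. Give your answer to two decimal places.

91.54

Free-market equilibrium: 140 - 3.5Q = 7 + 3.5Q gives Q* = 19, P* = 73.5.
At P = 68, sellers supply (68 - 7)/3.5 = 17.4286 while buyers want more, so the quantity traded is 17.4286 at price 68.
CS goes from (1/2)(19)(66.5) = 631.75 to 723.2857 (computed as (140 - 68)(17.4286) - (1/2)(3.5)(17.4286)^2), a change of 91.5357.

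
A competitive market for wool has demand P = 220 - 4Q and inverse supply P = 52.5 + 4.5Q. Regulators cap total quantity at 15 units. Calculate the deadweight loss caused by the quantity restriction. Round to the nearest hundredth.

Unrestricted equilibrium: Q* = (220 - 52.5)/(4 + 4.5) = 19.7059.
At Q = 15 the demand price is 220 - 4(15) = 160 and the supply price is 52.5 + 4.5(15) = 120.
Deadweight loss is the triangle between the curves from 15 to 19.7059: (1/2)(160 - 120)(19.7059 - 15) = 94.1176.

94.12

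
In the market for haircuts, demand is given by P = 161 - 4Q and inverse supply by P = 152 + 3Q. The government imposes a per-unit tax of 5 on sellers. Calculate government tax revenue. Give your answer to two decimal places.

2.86

Pre-tax equilibrium: 161 - 4Q = 152 + 3Q gives Q* = 1.2857, P* = 155.8571.
With the tax, sellers need 5 more per unit: 161 - 4Q = 152 + 3Q + 5, so Q_t = 0.5714. Buyers pay P_b = 158.7143; sellers receive P_s = P_b - 5 = 153.7143.
Revenue is the tax times quantity traded: 5 x 0.5714 = 2.8571.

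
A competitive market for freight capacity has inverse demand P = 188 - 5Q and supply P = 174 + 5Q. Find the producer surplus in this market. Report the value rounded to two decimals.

4.90

Equilibrium: 188 - 5Q = 174 + 5Q, so Q* = 1.4 and P* = 181.
The supply curve's price intercept is 174, so PS = (1/2)(Q*)(P* - 174) = (1/2)(1.4)(7) = 4.9.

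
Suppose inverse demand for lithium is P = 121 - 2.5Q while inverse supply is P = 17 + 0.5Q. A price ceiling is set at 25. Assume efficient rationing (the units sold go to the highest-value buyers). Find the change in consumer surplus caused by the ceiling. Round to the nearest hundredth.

-286.22

Without the control, 121 - 2.5Q = 17 + 0.5Q so Q* = 34.6667 and P* = 34.3333.
At P = 25, sellers supply (25 - 17)/0.5 = 16 while buyers want more, so the quantity traded is 16 at price 25.
CS goes from (1/2)(34.6667)(86.6667) = 1502.2222 to 1216 (computed as (121 - 25)(16) - (1/2)(2.5)(16)^2), a change of -286.2222.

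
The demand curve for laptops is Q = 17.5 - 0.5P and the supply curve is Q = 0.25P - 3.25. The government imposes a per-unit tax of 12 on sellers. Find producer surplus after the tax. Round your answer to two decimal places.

5.56

Rewriting demand in inverse form: P = 35 - 2Q.
Rewriting supply in inverse form: P = 13 + 4Q.
Without the tax, 35 - 2Q = 13 + 4Q so Q* = 3.6667 and P* = 27.6667.
A tax on sellers shifts supply up by 12: 35 - 2Q = 13 + 4Q + 12, so Q_t = 1.6667. Buyers pay P_b = 31.6667; sellers receive P_s = P_b - 12 = 19.6667.
Producer surplus is the triangle above supply below P_s: (1/2)(1.6667)(19.6667 - 13) = 5.5556.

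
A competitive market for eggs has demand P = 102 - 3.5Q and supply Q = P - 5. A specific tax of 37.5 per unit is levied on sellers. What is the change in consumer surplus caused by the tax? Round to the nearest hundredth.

-507.18

Rewriting supply in inverse form: P = 5 + Q.
Without the tax, 102 - 3.5Q = 5 + Q so Q* = 21.5556 and P* = 26.5556.
A tax on sellers shifts supply up by 37.5: 102 - 3.5Q = 5 + Q + 37.5, so Q_t = 13.2222. Buyers pay P_b = 55.7222; sellers receive P_s = P_b - 37.5 = 18.2222.
CS falls from (1/2)(21.5556)(75.4444) = 813.1235 to (1/2)(13.2222)(46.2778) = 305.9475, a change of -507.1759.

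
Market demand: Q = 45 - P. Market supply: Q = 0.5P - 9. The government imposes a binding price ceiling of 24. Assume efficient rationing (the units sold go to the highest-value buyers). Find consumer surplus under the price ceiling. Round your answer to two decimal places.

Rewriting demand in inverse form: P = 45 - Q.
Rewriting supply in inverse form: P = 18 + 2Q.
Free-market equilibrium: 45 - Q = 18 + 2Q gives Q* = 9, P* = 36.
At P = 24, sellers supply (24 - 18)/2 = 3 while buyers want more, so the quantity traded is 3 at price 24.
The demand price at Q = 3 is 42. CS is the trapezoid between demand and 24 over [0, 3]: (1/2)[(45 - 24) + (42 - 24)](3) = 58.5.

58.50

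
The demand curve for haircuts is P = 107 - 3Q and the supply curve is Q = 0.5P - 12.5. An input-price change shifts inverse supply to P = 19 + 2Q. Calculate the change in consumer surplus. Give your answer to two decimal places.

61.20

Rewriting supply in inverse form: P = 25 + 2Q.
Initial equilibrium: Q_0 = 16.4, P_0 = 57.8; CS_0 = (1/2)(16.4)(49.2) = 403.44, PS_0 = (1/2)(16.4)(32.8) = 268.96.
New equilibrium: 107 - 3Q = 19 + 2Q gives Q_1 = 17.6, P_1 = 54.2; CS_1 = 464.64, PS_1 = 309.76.
Change in consumer surplus = 464.64 - 403.44 = 61.2.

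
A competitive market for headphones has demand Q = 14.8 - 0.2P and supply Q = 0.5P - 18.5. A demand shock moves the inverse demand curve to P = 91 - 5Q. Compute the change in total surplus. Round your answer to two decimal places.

Rewriting demand in inverse form: P = 74 - 5Q.
Rewriting supply in inverse form: P = 37 + 2Q.
Initial equilibrium: Q_0 = 5.2857, P_0 = 47.5714; CS_0 = (1/2)(5.2857)(26.4286) = 69.8469, PS_0 = (1/2)(5.2857)(10.5714) = 27.9388.
New equilibrium: 91 - 5Q = 37 + 2Q gives Q_1 = 7.7143, P_1 = 52.4286; CS_1 = 148.7755, PS_1 = 59.5102.
Change in total surplus = (148.7755 + 59.5102) - (69.8469 + 27.9388) = 110.5.

110.50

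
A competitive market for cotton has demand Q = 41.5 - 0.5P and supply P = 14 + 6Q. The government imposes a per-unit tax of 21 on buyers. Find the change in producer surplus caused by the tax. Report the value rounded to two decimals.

Rewriting demand in inverse form: P = 83 - 2Q.
Without the tax, 83 - 2Q = 14 + 6Q so Q* = 8.625 and P* = 65.75.
With the tax, buyers' net willingness to pay falls by 21: (83 - 21) - 2Q = 14 + 6Q, so Q_t = 6. Buyers pay P_b = 71; sellers receive P_s = P_b - 21 = 50.
PS falls from (1/2)(8.625)(51.75) = 223.1719 to (1/2)(6)(36) = 108, a change of -115.1719.

-115.17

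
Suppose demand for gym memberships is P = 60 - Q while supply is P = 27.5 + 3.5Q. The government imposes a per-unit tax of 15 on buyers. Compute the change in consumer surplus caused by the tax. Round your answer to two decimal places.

-18.52

Pre-tax equilibrium: 60 - Q = 27.5 + 3.5Q gives Q* = 7.2222, P* = 52.7778.
A tax on buyers shifts demand down by 15: (60 - 15) - Q = 27.5 + 3.5Q, so Q_t = 3.8889. Buyers pay P_b = 56.1111; sellers receive P_s = P_b - 15 = 41.1111.
CS falls from (1/2)(7.2222)(7.2222) = 26.0802 to (1/2)(3.8889)(3.8889) = 7.5617, a change of -18.5185.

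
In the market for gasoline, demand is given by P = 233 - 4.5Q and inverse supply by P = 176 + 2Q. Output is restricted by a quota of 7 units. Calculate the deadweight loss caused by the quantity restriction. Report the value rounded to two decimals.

Unrestricted equilibrium: Q* = (233 - 176)/(4.5 + 2) = 8.7692.
At Q = 7 the demand price is 233 - 4.5(7) = 201.5 and the supply price is 176 + 2(7) = 190.
DWL = (1/2)(gap between curves at 7) x (Q* - 7) = (1/2)(11.5)(1.7692) = 10.1731.

10.17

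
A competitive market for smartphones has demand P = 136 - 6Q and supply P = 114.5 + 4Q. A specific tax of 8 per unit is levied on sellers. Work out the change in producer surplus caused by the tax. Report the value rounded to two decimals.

Pre-tax equilibrium: 136 - 6Q = 114.5 + 4Q gives Q* = 2.15, P* = 123.1.
With the tax, sellers need 8 more per unit: 136 - 6Q = 114.5 + 4Q + 8, so Q_t = 1.35. Buyers pay P_b = 127.9; sellers receive P_s = P_b - 8 = 119.9.
Producers lose the trapezoid between P_s and P* out to Q_t plus the triangle from Q_t to Q*: change in PS = 3.645 - 9.245 = -5.6.

-5.60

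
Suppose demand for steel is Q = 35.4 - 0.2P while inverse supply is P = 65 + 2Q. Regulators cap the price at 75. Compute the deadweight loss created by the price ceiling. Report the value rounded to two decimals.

423.50

Rewriting demand in inverse form: P = 177 - 5Q.
Free-market equilibrium: 177 - 5Q = 65 + 2Q gives Q* = 16, P* = 97.
At the ceiling price 75, quantity supplied is (75 - 65)/2 = 5; supply is the short side, so Q = 5 trades at P = 75.
The lost-trades triangle has base Q* - 5 = 11 and height equal to the gap between the curves at Q = 5, which is 152 - 75 = 77. DWL = (1/2)(11)(77) = 423.5.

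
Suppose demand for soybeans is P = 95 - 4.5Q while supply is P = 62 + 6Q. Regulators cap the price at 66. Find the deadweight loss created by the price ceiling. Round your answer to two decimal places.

32.19

Free-market equilibrium: 95 - 4.5Q = 62 + 6Q gives Q* = 3.1429, P* = 80.8571.
At P = 66, sellers supply (66 - 62)/6 = 0.6667 while buyers want more, so the quantity traded is 0.6667 at price 66.
The lost-trades triangle has base Q* - 0.6667 = 2.4762 and height equal to the gap between the curves at Q = 0.6667, which is 92 - 66 = 26. DWL = (1/2)(2.4762)(26) = 32.1905.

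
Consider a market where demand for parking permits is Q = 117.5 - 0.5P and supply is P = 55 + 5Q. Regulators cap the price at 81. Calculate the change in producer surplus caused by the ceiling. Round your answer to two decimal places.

Rewriting demand in inverse form: P = 235 - 2Q.
Free-market equilibrium: 235 - 2Q = 55 + 5Q gives Q* = 25.7143, P* = 183.5714.
At the ceiling price 81, quantity supplied is (81 - 55)/5 = 5.2; supply is the short side, so Q = 5.2 trades at P = 81.
PS goes from (1/2)(25.7143)(128.5714) = 1653.0612 to 67.6 (computed as (81 - 55)(5.2) - (1/2)(5)(5.2)^2), a change of -1585.4612.

-1585.46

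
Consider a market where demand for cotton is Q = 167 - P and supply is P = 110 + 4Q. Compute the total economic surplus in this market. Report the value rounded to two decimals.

324.90

Rewriting demand in inverse form: P = 167 - Q.
Setting demand equal to supply, 57 = 5Q, so Q* = 11.4 and P* = 155.6.
Total surplus is the full triangle between the curves from 0 to Q*: (1/2)(11.4)(167 - 110) = 324.9.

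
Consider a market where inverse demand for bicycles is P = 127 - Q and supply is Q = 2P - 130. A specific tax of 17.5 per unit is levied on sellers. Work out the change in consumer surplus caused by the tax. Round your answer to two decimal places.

-414.17

Rewriting supply in inverse form: P = 65 + 0.5Q.
Without the tax, 127 - Q = 65 + 0.5Q so Q* = 41.3333 and P* = 85.6667.
With the tax, sellers need 17.5 more per unit: 127 - Q = 65 + 0.5Q + 17.5, so Q_t = 29.6667. Buyers pay P_b = 97.3333; sellers receive P_s = P_b - 17.5 = 79.8333.
CS falls from (1/2)(41.3333)(41.3333) = 854.2222 to (1/2)(29.6667)(29.6667) = 440.0556, a change of -414.1667.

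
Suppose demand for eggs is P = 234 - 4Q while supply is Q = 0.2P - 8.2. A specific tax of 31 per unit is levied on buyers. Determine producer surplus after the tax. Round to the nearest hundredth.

Rewriting supply in inverse form: P = 41 + 5Q.
Pre-tax equilibrium: 234 - 4Q = 41 + 5Q gives Q* = 21.4444, P* = 148.2222.
A tax on buyers shifts demand down by 31: (234 - 31) - 4Q = 41 + 5Q, so Q_t = 18. Buyers pay P_b = 162; sellers receive P_s = P_b - 31 = 131.
PS = (1/2)(Q_t)(P_s - 41) = (1/2)(18)(90) = 810.

810.00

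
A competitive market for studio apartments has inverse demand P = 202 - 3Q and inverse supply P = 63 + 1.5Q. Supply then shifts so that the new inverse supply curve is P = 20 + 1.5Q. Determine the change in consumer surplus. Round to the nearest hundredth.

1022.44

Initial equilibrium: Q_0 = 30.8889, P_0 = 109.3333; CS_0 = (1/2)(30.8889)(92.6667) = 1431.1852, PS_0 = (1/2)(30.8889)(46.3333) = 715.5926.
New equilibrium: 202 - 3Q = 20 + 1.5Q gives Q_1 = 40.4444, P_1 = 80.6667; CS_1 = 2453.6296, PS_1 = 1226.8148.
Change in consumer surplus = 2453.6296 - 1431.1852 = 1022.4444.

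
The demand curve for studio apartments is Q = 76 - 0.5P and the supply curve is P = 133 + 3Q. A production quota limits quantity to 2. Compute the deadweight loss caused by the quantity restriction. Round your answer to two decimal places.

8.10

Rewriting demand in inverse form: P = 152 - 2Q.
Unrestricted equilibrium: Q* = (152 - 133)/(2 + 3) = 3.8.
At Q = 2 the demand price is 152 - 2(2) = 148 and the supply price is 133 + 3(2) = 139.
DWL = (1/2)(gap between curves at 2) x (Q* - 2) = (1/2)(9)(1.8) = 8.1.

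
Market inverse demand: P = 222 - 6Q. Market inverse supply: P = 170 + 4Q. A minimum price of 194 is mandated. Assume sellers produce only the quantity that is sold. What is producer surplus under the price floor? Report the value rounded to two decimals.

Without the control, 222 - 6Q = 170 + 4Q so Q* = 5.2 and P* = 190.8.
At the floor price 194, quantity demanded is (222 - 194)/6 = 4.6667; demand is the short side, so Q = 4.6667 trades at P = 194.
The supply price at Q = 4.6667 is 188.6667. PS is the trapezoid between 194 and supply over [0, 4.6667]: (1/2)[(194 - 170) + (194 - 188.6667)](4.6667) = 68.4444.

68.44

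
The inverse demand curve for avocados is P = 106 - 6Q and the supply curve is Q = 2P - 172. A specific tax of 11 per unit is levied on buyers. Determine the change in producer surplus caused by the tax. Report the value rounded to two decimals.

-1.89

Rewriting supply in inverse form: P = 86 + 0.5Q.
Without the tax, 106 - 6Q = 86 + 0.5Q so Q* = 3.0769 and P* = 87.5385.
With the tax, buyers' net willingness to pay falls by 11: (106 - 11) - 6Q = 86 + 0.5Q, so Q_t = 1.3846. Buyers pay P_b = 97.6923; sellers receive P_s = P_b - 11 = 86.6923.
Producers lose the trapezoid between P_s and P* out to Q_t plus the triangle from Q_t to Q*: change in PS = 0.4793 - 2.3669 = -1.8876.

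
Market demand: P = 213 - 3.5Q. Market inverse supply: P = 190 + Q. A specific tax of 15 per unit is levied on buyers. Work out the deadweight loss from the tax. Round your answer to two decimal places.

25.00

Pre-tax equilibrium: 213 - 3.5Q = 190 + Q gives Q* = 5.1111, P* = 195.1111.
With the tax, buyers' net willingness to pay falls by 15: (213 - 15) - 3.5Q = 190 + Q, so Q_t = 1.7778. Buyers pay P_b = 206.7778; sellers receive P_s = P_b - 15 = 191.7778.
The welfare triangle lost has base Q* - Q_t = 3.3333 and height t = 15, so DWL = (1/2)(3.3333)(15) = 25.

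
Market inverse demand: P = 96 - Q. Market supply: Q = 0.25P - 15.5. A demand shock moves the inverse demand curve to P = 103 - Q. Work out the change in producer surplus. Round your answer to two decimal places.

42.00

Rewriting supply in inverse form: P = 62 + 4Q.
Initial equilibrium: Q_0 = 6.8, P_0 = 89.2; CS_0 = (1/2)(6.8)(6.8) = 23.12, PS_0 = (1/2)(6.8)(27.2) = 92.48.
New equilibrium: 103 - Q = 62 + 4Q gives Q_1 = 8.2, P_1 = 94.8; CS_1 = 33.62, PS_1 = 134.48.
Change in producer surplus = 134.48 - 92.48 = 42.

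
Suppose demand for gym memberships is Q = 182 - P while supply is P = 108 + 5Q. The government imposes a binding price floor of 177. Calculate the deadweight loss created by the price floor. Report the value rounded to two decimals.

Rewriting demand in inverse form: P = 182 - Q.
Without the control, 182 - Q = 108 + 5Q so Q* = 12.3333 and P* = 169.6667.
At the floor price 177, quantity demanded is (182 - 177)/1 = 5; demand is the short side, so Q = 5 trades at P = 177.
The lost-trades triangle has base Q* - 5 = 7.3333 and height equal to the gap between the curves at Q = 5, which is 177 - 133 = 44. DWL = (1/2)(7.3333)(44) = 161.3333.

161.33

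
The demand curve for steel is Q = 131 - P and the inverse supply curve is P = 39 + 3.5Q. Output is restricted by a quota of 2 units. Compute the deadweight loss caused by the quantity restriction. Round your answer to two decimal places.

Rewriting demand in inverse form: P = 131 - Q.
Without the quota, 131 - Q = 39 + 3.5Q gives Q* = 20.4444.
At Q = 2 the demand price is 131 - (2) = 129 and the supply price is 39 + 3.5(2) = 46.
DWL = (1/2)(gap between curves at 2) x (Q* - 2) = (1/2)(83)(18.4444) = 765.4444.

765.44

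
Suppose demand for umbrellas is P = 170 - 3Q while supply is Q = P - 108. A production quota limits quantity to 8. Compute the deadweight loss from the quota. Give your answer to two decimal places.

Rewriting supply in inverse form: P = 108 + Q.
Without the quota, 170 - 3Q = 108 + Q gives Q* = 15.5.
At Q = 8 the demand price is 170 - 3(8) = 146 and the supply price is 108 + (8) = 116.
Deadweight loss is the triangle between the curves from 8 to 15.5: (1/2)(146 - 116)(15.5 - 8) = 112.5.

112.50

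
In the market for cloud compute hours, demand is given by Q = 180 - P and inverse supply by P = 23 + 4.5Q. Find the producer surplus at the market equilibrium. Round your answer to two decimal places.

1833.40

Rewriting demand in inverse form: P = 180 - Q.
Setting demand equal to supply, 157 = 5.5Q, so Q* = 28.5455 and P* = 151.4545.
The supply curve's price intercept is 23, so PS = (1/2)(Q*)(P* - 23) = (1/2)(28.5455)(128.4545) = 1833.3967.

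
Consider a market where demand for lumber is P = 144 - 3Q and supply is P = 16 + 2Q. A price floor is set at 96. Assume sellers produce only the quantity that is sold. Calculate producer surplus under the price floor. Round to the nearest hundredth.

Without the control, 144 - 3Q = 16 + 2Q so Q* = 25.6 and P* = 67.2.
At the floor price 96, quantity demanded is (144 - 96)/3 = 16; demand is the short side, so Q = 16 trades at P = 96.
The supply price at Q = 16 is 48. PS is the trapezoid between 96 and supply over [0, 16]: (1/2)[(96 - 16) + (96 - 48)](16) = 1024.

1024.00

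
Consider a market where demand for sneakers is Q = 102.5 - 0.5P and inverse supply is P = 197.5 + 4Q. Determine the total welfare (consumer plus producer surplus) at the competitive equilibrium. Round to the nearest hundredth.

Rewriting demand in inverse form: P = 205 - 2Q.
Set 205 - 2Q = 197.5 + 4Q, which gives 7.5 = 6Q, so Q* = 1.25 and P* = 205 - 2(1.25) = 202.5.
Total surplus is the full triangle between the curves from 0 to Q*: (1/2)(1.25)(205 - 197.5) = 4.6875.

4.69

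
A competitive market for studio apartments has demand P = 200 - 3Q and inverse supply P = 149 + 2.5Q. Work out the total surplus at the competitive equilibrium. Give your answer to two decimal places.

236.45

Set 200 - 3Q = 149 + 2.5Q, which gives 51 = 5.5Q, so Q* = 9.2727 and P* = 200 - 3(9.2727) = 172.1818.
Total surplus is the full triangle between the curves from 0 to Q*: (1/2)(9.2727)(200 - 149) = 236.4545.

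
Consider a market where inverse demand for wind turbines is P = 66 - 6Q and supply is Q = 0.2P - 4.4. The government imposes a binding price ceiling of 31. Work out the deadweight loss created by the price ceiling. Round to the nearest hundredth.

Rewriting supply in inverse form: P = 22 + 5Q.
Free-market equilibrium: 66 - 6Q = 22 + 5Q gives Q* = 4, P* = 42.
At the ceiling price 31, quantity supplied is (31 - 22)/5 = 1.8; supply is the short side, so Q = 1.8 trades at P = 31.
At Q = 1.8 the demand price is 55.2 and the supply price is 31. Deadweight loss is the triangle between the curves from 1.8 to 4: (1/2)(55.2 - 31)(4 - 1.8) = 26.62.

26.62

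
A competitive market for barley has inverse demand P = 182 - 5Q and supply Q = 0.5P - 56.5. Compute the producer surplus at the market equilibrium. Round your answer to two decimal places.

Rewriting supply in inverse form: P = 113 + 2Q.
Set 182 - 5Q = 113 + 2Q, which gives 69 = 7Q, so Q* = 9.8571 and P* = 182 - 5(9.8571) = 132.7143.
Producer surplus is the triangle above supply below P*: (1/2)(9.8571)(132.7143 - 113) = (1/2)(9.8571)(19.7143) = 97.1633.

97.16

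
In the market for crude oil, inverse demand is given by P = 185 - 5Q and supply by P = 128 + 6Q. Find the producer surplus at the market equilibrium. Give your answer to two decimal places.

80.55

Set 185 - 5Q = 128 + 6Q, which gives 57 = 11Q, so Q* = 5.1818 and P* = 185 - 5(5.1818) = 159.0909.
The supply curve's price intercept is 128, so PS = (1/2)(Q*)(P* - 128) = (1/2)(5.1818)(31.0909) = 80.5537.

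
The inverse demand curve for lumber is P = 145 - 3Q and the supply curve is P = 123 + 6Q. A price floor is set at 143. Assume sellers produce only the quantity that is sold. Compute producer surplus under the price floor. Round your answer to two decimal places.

Without the control, 145 - 3Q = 123 + 6Q so Q* = 2.4444 and P* = 137.6667.
At P = 143, buyers demand (145 - 143)/3 = 0.6667 while sellers would supply more, so the quantity traded is 0.6667 at price 143.
The supply price at Q = 0.6667 is 127. PS is the trapezoid between 143 and supply over [0, 0.6667]: (1/2)[(143 - 123) + (143 - 127)](0.6667) = 12.

12.00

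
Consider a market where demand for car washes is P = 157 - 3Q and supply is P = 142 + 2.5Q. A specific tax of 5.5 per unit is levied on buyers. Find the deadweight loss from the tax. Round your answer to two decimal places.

Without the tax, 157 - 3Q = 142 + 2.5Q so Q* = 2.7273 and P* = 148.8182.
With the tax, buyers' net willingness to pay falls by 5.5: (157 - 5.5) - 3Q = 142 + 2.5Q, so Q_t = 1.7273. Buyers pay P_b = 151.8182; sellers receive P_s = P_b - 5.5 = 146.3182.
The welfare triangle lost has base Q* - Q_t = 1 and height t = 5.5, so DWL = (1/2)(1)(5.5) = 2.75.

2.75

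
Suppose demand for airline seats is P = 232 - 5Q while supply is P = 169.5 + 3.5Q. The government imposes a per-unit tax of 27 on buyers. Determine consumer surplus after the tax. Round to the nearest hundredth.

43.61

Pre-tax equilibrium: 232 - 5Q = 169.5 + 3.5Q gives Q* = 7.3529, P* = 195.2353.
With the tax, buyers' net willingness to pay falls by 27: (232 - 27) - 5Q = 169.5 + 3.5Q, so Q_t = 4.1765. Buyers pay P_b = 211.1176; sellers receive P_s = P_b - 27 = 184.1176.
CS = (1/2)(Q_t)(232 - P_b) = (1/2)(4.1765)(20.8824) = 43.6073.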